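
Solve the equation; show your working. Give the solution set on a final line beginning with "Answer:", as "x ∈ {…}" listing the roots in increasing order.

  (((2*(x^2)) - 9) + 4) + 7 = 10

Step 1. [(((2*(x^2)) - 9) + 4) + 7 = 10] the outer +7 inverts by subtracting 7. So sub: ((2*(x^2)) - 9) + 4 = 3.
Step 2. [((2*(x^2)) - 9) + 4 = 3] +4 is outermost — subtract 4 both sides ⇒ sub: (2*(x^2)) - 9 = -1.
Step 3. [(2*(x^2)) - 9 = -1] peel the -9: add 9 from each side. So sub: 2*(x^2) = 8.
Step 4. [2*(x^2) = 8] LHS = 2·(…); ÷2 both sides ⇒ div: x^2 = 4.
Step 5. [x^2 = 4] √ both sides: 4 ≥ 0 gives two branches, so sqrt: x = 2 or -2.

Answer: x ∈ {-2, 2}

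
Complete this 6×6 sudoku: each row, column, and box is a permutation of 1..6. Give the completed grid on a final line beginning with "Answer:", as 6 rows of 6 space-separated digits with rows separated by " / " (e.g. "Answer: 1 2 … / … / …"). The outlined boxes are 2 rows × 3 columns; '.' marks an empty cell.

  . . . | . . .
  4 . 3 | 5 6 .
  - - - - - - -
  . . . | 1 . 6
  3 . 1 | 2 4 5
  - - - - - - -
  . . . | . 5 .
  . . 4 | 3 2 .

Step 1. [r1c5∈{1,3}] col 5 places 1 nowhere but r1c5, so r1c5=1.
Step 2. [r5c4∈{4,6}] 6 has one home in col 4: r5c4 ⇒ r5c4=6.
Step 3. [r1c3∈{2,5,6}] r1c3 is the only open cell in col 3 admitting 6. So r1c3=6.
Step 4. [r3c3∈{2,5}] in col 3, 5 fits only at r3c3, so r3c3=5.
Step 5. [r6c6∈{1}] only 1 remains possible at r6c6. So r6c6=1.
Step 6. [r3c1∈{2}] nothing but 2 survives at r3c1 ⇒ r3c1=2.
Step 7. [r2c6∈{2}] r2c6's peers cover all but 2 ⇒ r2c6=2.
Step 8. [r5c2∈{1,2,3}] row 5 places 3 nowhere but r5c2, so r5c2=3.
Step 9. [r6c1∈{5,6}] 6 has one home in col 1: r6c1 ⇒ r6c1=6.
Step 10. [r1c2∈{2,5}] 2 has one home in row 1: r1c2 ⇒ r1c2=2.
Step 11. [r5c6∈{4}] r5c6 is down to just 4 ⇒ r5c6=4.
Step 12. [r2c2∈{1}] r2c2 has the single candidate 1, so r2c2=1.
Step 13. [r6c2∈{5}] r6c2's peers cover all but 5. So r6c2=5.
Step 14. [r1c1∈{5}] r1c1 has the single candidate 5, so r1c1=5.
Step 15. [r5c1∈{1}] only 1 remains possible at r5c1. So r5c1=1.
Step 16. [r4c2∈{6}] only 6 remains possible at r4c2, so r4c2=6.
Step 17. [r5c3∈{2}] only 2 remains possible at r5c3 ⇒ r5c3=2.
Step 18. [r3c5∈{3}] r3c5 has the single candidate 3 ⇒ r3c5=3.
Step 19. [r1c6∈{3}] r1c6's peers cover all but 3. So r1c6=3.
Step 20. [r3c2∈{4}] r3c2 is down to just 4. So r3c2=4.
Step 21. [r1c4∈{4}] r1c4 is down to just 4, so r1c4=4.

Answer: 5 2 6 4 1 3 / 4 1 3 5 6 2 / 2 4 5 1 3 6 / 3 6 1 2 4 5 / 1 3 2 6 5 4 / 6 5 4 3 2 1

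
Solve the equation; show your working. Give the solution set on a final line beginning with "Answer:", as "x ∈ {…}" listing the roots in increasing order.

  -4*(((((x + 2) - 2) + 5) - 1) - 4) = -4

Step 1. [-4*(((((x + 2) - 2) + 5) - 1) - 4) = -4] divide by the outer -4 ⇒ div: ((((x + 2) - 2) + 5) - 1) - 4 = 1.
Step 2. [((((x + 2) - 2) + 5) - 1) - 4 = 1] add 4: x sits inside (… - 4) ⇒ sub: (((x + 2) - 2) + 5) - 1 = 5.
Step 3. [(((x + 2) - 2) + 5) - 1 = 5] add 1: x sits inside (… - 1), so sub: ((x + 2) - 2) + 5 = 6.
Step 4. [((x + 2) - 2) + 5 = 6] +5 is outermost — subtract 5 both sides, so sub: (x + 2) - 2 = 1.
Step 5. [(x + 2) - 2 = 1] 2 comes off first (add 2). So sub: x + 2 = 3.
Step 6. [x + 2 = 3] the outer +2 inverts by subtracting 2. So sub: x = 1.

Answer: x ∈ {1}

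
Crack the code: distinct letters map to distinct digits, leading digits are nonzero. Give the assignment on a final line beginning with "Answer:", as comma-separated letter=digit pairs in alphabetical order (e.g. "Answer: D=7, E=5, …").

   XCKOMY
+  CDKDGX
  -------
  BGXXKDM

Step 1. [col 1: Y + X ≡ M (mod 10)] Y=5 is one option consistent with column 1 (Y + X ≡ M (mod 10), carry-in 0) — take it ⇒ Y=5.
Step 2. [col 1: Y + X ≡ M (mod 10)] several values work for X in column 1 (Y + X ≡ M (mod 10), carry-in 0); try X=7, so X=7.
Step 3. [B] the sum has 7 digits but both addends have 6; that extra leading digit B is the final carry, namely 1. So B=1.
Step 4. [col 1: Y + X ≡ M (mod 10)] column 1 reads Y+X+carry(0)=M with Y=5, X=7; with digits 1,5,7 already taken and all letters distinct, the only value for M is 2. So M=2.
Step 5. [col 2: M + G ≡ D (mod 10)] D=9 is one option consistent with column 2 (M + G ≡ D (mod 10), carry-in 1) — take it. So D=9.
Step 6. [col 2: M + G ≡ D (mod 10)] column 2 reads M+G+carry(1)=D with M=2, D=9; with digits 1,2,5,7,9 already taken and all letters distinct, the only value for G is 6. So G=6.
Step 7. [col 3: O + D ≡ K (mod 10)] from column 3 (D=9, carry-in 0, digits 1,2,5,6,7,9 already taken and all letters distinct): O must equal 4. So O=4.
Step 8. [col 3: O + D ≡ K (mod 10)] column 3: given O=4, D=9, carry-in 0, and digits 1,2,4,5,6,7,9 already taken and all letters distinct, O+D≡K (mod 10) forces K=3. So K=3.
Step 9. [col 5: C + D ≡ X (mod 10)] column 5 reads C+D+carry(0)=X with D=9, X=7; with digits 1,2,3,4,5,6,7,9 already taken and all letters distinct, the only value for C is 8 ⇒ C=8.

Answer: B=1, C=8, D=9, G=6, K=3, M=2, O=4, X=7, Y=5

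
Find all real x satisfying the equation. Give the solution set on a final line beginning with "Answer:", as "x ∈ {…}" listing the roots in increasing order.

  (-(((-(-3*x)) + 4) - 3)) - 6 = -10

Step 1. [(-(((-(-3*x)) + 4) - 3)) - 6 = -10] add 6: x sits inside (… - 6). So sub: -(((-(-3*x)) + 4) - 3) = -4.
Step 2. [-(((-(-3*x)) + 4) - 3) = -4] leading − — multiply by −1 ⇒ neg: ((-(-3*x)) + 4) - 3 = 4.
Step 3. [((-(-3*x)) + 4) - 3 = 4] peel the -3: add 3 from each side, so sub: (-(-3*x)) + 4 = 7.
Step 4. [(-(-3*x)) + 4 = 7] peel the +4: subtract 4 from each side, so sub: -(-3*x) = 3.
Step 5. [-(-3*x) = 3] flip signs both sides ⇒ neg: -3*x = -3.
Step 6. [-3*x = -3] LHS = -3·(…); ÷-3 both sides. So div: x = 1.

Answer: x ∈ {1}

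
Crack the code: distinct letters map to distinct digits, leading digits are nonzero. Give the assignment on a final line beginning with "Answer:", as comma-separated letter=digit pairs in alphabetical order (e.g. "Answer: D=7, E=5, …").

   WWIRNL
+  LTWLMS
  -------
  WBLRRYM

Step 1. [W] adding two 6-digit numbers gives at most 6+1 digits, and here it does — W is that final carry and must be 1, so W=1.
Step 2. [col 1: L + S ≡ M (mod 10)] column 1 (L + S ≡ M (mod 10), carry-in 0) doesn't pin L yet; pick L=9 and continue, so L=9.
Step 3. [col 1: L + S ≡ M (mod 10)] no forcing yet in column 1 (carry-in 0); M=5 is free and consistent — try it. So M=5.
Step 4. [col 1: L + S ≡ M (mod 10)] column 1: given L=9, M=5, carry-in 0, and digits 1,5,9 already taken and all letters distinct, L+S≡M (mod 10) forces S=6, so S=6.
Step 5. [col 2: N + M ≡ Y (mod 10)] N=7 is one option consistent with column 2 (N + M ≡ Y (mod 10), carry-in 1) — take it. So N=7.
Step 6. [col 2: N + M ≡ Y (mod 10)] from column 2 (N=7, M=5, carry-in 1, digits 1,5,6,7,9 already taken and all letters distinct): Y must equal 3 ⇒ Y=3.
Step 7. [col 3: R + L ≡ R (mod 10)] no forcing yet in column 3 (carry-in 1); R=4 is free and consistent — try it ⇒ R=4.
Step 8. [col 4: I + W ≡ R (mod 10)] column 4 reads I+W+carry(1)=R with W=1, R=4; with digits 1,3,4,5,6,7,9 already taken and all letters distinct, the only value for I is 2 ⇒ I=2.
Step 9. [col 5: W + T ≡ L (mod 10)] in column 5 we have W+T≡L with carry-in 0; given W=1, L=9 and digits 1,2,3,4,5,6,7,9 already taken and all letters distinct, that pins T to 8. So T=8.
Step 10. [col 6: W + L ≡ B (mod 10)] column 6: given W=1, L=9, carry-in 0, and digits 1,2,3,4,5,6,7,8,9 already taken and all letters distinct, W+L≡B (mod 10) forces B=0, so B=0.

Answer: B=0, I=2, L=9, M=5, N=7, R=4, S=6, T=8, W=1, Y=3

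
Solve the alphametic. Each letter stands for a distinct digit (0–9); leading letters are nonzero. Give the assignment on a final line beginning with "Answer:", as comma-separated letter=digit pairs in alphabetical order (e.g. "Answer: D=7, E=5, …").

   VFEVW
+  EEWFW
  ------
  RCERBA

Step 1. [col 1: W + W ≡ A (mod 10)] no forcing yet in column 1 (carry-in 0); A=8 is free and consistent — try it, so A=8.
Step 2. [R] the sum has 6 digits but both addends have 5; that extra leading digit R is the final carry, namely 1, so R=1.
Step 3. [col 1: W + W ≡ A (mod 10)] W=4 is one option consistent with column 1 (W + W ≡ A (mod 10), carry-in 0) — take it, so W=4.
Step 4. [col 2: V + F ≡ B (mod 10)] several values work for B in column 2 (V + F ≡ B (mod 10), carry-in 0); try B=2 ⇒ B=2.
Step 5. [col 2: V + F ≡ B (mod 10)] several values work for V in column 2 (V + F ≡ B (mod 10), carry-in 0); try V=3. So V=3.
Step 6. [col 2: V + F ≡ B (mod 10)] column 2: given V=3, B=2, carry-in 0, and digits 1,2,3,4,8 already taken and all letters distinct, V+F≡B (mod 10) forces F=9 ⇒ F=9.
Step 7. [col 3: E + W ≡ R (mod 10)] from column 3 (W=4, R=1, carry-in 1, digits 1,2,3,4,8,9 already taken and all letters distinct): E must equal 6 ⇒ E=6.
Step 8. [col 5: V + E ≡ C (mod 10)] column 5: given V=3, E=6, carry-in 1, and digits 1,2,3,4,6,8,9 already taken and all letters distinct, V+E≡C (mod 10) forces C=0. So C=0.

Answer: A=8, B=2, C=0, E=6, F=9, R=1, V=3, W=4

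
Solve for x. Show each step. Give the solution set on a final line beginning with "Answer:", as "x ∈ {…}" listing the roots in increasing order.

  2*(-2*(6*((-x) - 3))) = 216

Step 1. [2*(-2*(6*((-x) - 3))) = 216] 2 out front; divide by 2. So div: -2*(6*((-x) - 3)) = 108.
Step 2. [-2*(6*((-x) - 3)) = 108] leading coefficient -2: divide by -2, so div: 6*((-x) - 3) = -54.
Step 3. [6*((-x) - 3) = -54] 6 out front; divide by 6. So div: (-x) - 3 = -9.
Step 4. [(-x) - 3 = -9] -3 is outermost — add 3 both sides, so sub: -x = -6.
Step 5. [-x = -6] LHS negated; negate both sides ⇒ neg: x = 6.

Answer: x ∈ {6}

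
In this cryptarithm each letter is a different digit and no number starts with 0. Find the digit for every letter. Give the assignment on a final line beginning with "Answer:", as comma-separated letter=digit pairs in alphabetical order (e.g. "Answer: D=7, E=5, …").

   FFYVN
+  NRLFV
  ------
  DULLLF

Step 1. [col 1: N + V ≡ F (mod 10)] N=9 is one option consistent with column 1 (N + V ≡ F (mod 10), carry-in 0) — take it ⇒ N=9.
Step 2. [col 1: N + V ≡ F (mod 10)] V=4 is one option consistent with column 1 (N + V ≡ F (mod 10), carry-in 0) — take it ⇒ V=4.
Step 3. [col 1: N + V ≡ F (mod 10)] in column 1 we have N+V≡F with carry-in 0; given N=9, V=4 and digits 4,9 already taken and all letters distinct, that pins F to 3, so F=3.
Step 4. [D] D is the leading digit of a 6-digit sum of two 5-digit numbers; the final carry is exactly 1, so D=1.
Step 5. [col 2: V + F ≡ L (mod 10)] column 2 reads V+F+carry(1)=L with V=4, F=3; with digits 1,3,4,9 already taken and all letters distinct, the only value for L is 8. So L=8.
Step 6. [col 3: Y + L ≡ L (mod 10)] column 3: given L=8, carry-in 0, and digits 1,3,4,8,9 already taken and all letters distinct, Y+L≡L (mod 10) forces Y=0. So Y=0.
Step 7. [col 4: F + R ≡ L (mod 10)] column 4: given F=3, L=8, carry-in 0, and digits 0,1,3,4,8,9 already taken and all letters distinct, F+R≡L (mod 10) forces R=5. So R=5.
Step 8. [col 5: F + N ≡ U (mod 10)] column 5 reads F+N+carry(0)=U with F=3, N=9; with digits 0,1,3,4,5,8,9 already taken and all letters distinct, the only value for U is 2 ⇒ U=2.

Answer: D=1, F=3, L=8, N=9, R=5, U=2, V=4, Y=0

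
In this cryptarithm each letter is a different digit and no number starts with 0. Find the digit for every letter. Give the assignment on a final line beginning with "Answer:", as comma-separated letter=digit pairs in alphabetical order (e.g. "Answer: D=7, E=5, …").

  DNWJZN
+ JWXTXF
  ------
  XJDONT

Step 1. [col 1: N + F ≡ T (mod 10)] column 1 (N + F ≡ T (mod 10), carry-in 0) doesn't pin F yet; pick F=5 and continue ⇒ F=5.
Step 2. [col 1: N + F ≡ T (mod 10)] several values work for N in column 1 (N + F ≡ T (mod 10), carry-in 0); try N=3. So N=3.
Step 3. [col 1: N + F ≡ T (mod 10)] column 1: given N=3, F=5, carry-in 0, and digits 3,5 already taken and all letters distinct, N+F≡T (mod 10) forces T=8, so T=8.
Step 4. [col 2: Z + X ≡ N (mod 10)] X=4 is one option consistent with column 2 (Z + X ≡ N (mod 10), carry-in 0) — take it. So X=4.
Step 5. [col 2: Z + X ≡ N (mod 10)] in column 2 we have Z+X≡N with carry-in 0; given X=4, N=3 and digits 3,4,5,8 already taken and all letters distinct, that pins Z to 9, so Z=9.
Step 6. [col 3: J + T ≡ O (mod 10)] no forcing yet in column 3 (carry-in 1); J=1 is free and consistent — try it. So J=1.
Step 7. [col 3: J + T ≡ O (mod 10)] in column 3 we have J+T≡O with carry-in 1; given J=1, T=8 and digits 1,3,4,5,8,9 already taken and all letters distinct, that pins O to 0, so O=0.
Step 8. [col 4: W + X ≡ D (mod 10)] W=7 is one option consistent with column 4 (W + X ≡ D (mod 10), carry-in 1) — take it, so W=7.
Step 9. [col 4: W + X ≡ D (mod 10)] column 4 reads W+X+carry(1)=D with W=7, X=4; with digits 0,1,3,4,5,7,8,9 already taken and all letters distinct, the only value for D is 2. So D=2.

Answer: D=2, F=5, J=1, N=3, O=0, T=8, W=7, X=4, Z=9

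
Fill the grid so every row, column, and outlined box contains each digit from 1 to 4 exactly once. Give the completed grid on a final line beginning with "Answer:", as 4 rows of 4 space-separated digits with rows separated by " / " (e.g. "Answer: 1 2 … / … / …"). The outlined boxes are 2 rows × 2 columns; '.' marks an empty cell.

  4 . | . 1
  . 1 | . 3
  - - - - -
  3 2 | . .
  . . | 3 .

Step 1. [r3c4∈{4}] r3c4 has the single candidate 4 ⇒ r3c4=4.
Step 2. [r2c1∈{2}] nothing but 2 survives at r2c1, so r2c1=2.
Step 3. [r4c2∈{4}] r4c2 is down to just 4. So r4c2=4.
Step 4. [r4c1∈{1}] r4c1 is down to just 1 ⇒ r4c1=1.
Step 5. [r3c3∈{1}] r3c3 is down to just 1, so r3c3=1.
Step 6. [r2c3∈{4}] r2c3's peers cover all but 4, so r2c3=4.
Step 7. [r1c3∈{2}] r1c3's peers cover all but 2, so r1c3=2.
Step 8. [r1c2∈{3}] only 3 remains possible at r1c2 ⇒ r1c2=3.
Step 9. [r4c4∈{2}] r4c4 has the single candidate 2 ⇒ r4c4=2.

Answer: 4 3 2 1 / 2 1 4 3 / 3 2 1 4 / 1 4 3 2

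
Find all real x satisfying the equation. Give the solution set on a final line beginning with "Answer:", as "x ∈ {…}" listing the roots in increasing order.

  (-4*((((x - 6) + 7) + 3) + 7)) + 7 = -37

Step 1. [(-4*((((x - 6) + 7) + 3) + 7)) + 7 = -37] +7 is outermost — subtract 7 both sides ⇒ sub: -4*((((x - 6) + 7) + 3) + 7) = -44.
Step 2. [-4*((((x - 6) + 7) + 3) + 7) = -44] divide by the outer -4. So div: (((x - 6) + 7) + 3) + 7 = 11.
Step 3. [(((x - 6) + 7) + 3) + 7 = 11] subtract 7: x sits inside (… + 7) ⇒ sub: ((x - 6) + 7) + 3 = 4.
Step 4. [((x - 6) + 7) + 3 = 4] the outer +3 inverts by subtracting 3, so sub: (x - 6) + 7 = 1.
Step 5. [(x - 6) + 7 = 1] peel the +7: subtract 7 from each side ⇒ sub: x - 6 = -6.
Step 6. [x - 6 = -6] peel the -6: add 6 from each side. So sub: x = 0.

Answer: x ∈ {0}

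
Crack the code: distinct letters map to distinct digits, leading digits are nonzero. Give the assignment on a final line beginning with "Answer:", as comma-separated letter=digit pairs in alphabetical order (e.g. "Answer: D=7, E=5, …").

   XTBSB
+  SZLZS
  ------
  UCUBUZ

Step 1. [col 1: B + S ≡ Z (mod 10)] no forcing yet in column 1 (carry-in 0); Z=8 is free and consistent — try it, so Z=8.
Step 2. [col 1: B + S ≡ Z (mod 10)] no forcing yet in column 1 (carry-in 0); S=3 is free and consistent — try it ⇒ S=3.
Step 3. [U] adding two 5-digit numbers gives at most 5+1 digits, and here it does — U is that final carry and must be 1, so U=1.
Step 4. [col 1: B + S ≡ Z (mod 10)] from column 1 (S=3, Z=8, carry-in 0, digits 1,3,8 already taken and all letters distinct): B must equal 5, so B=5.
Step 5. [col 3: B + L ≡ B (mod 10)] in column 3 we have B+L≡B with carry-in 1; given B=5 and digits 1,3,5,8 already taken and all letters distinct, that pins L to 9 ⇒ L=9.
Step 6. [col 4: T + Z ≡ U (mod 10)] in column 4 we have T+Z≡U with carry-in 1; given Z=8, U=1 and digits 1,3,5,8,9 already taken and all letters distinct, that pins T to 2 ⇒ T=2.
Step 7. [col 5: X + S ≡ C (mod 10)] several values work for X in column 5 (X + S ≡ C (mod 10), carry-in 1); try X=6 ⇒ X=6.
Step 8. [col 5: X + S ≡ C (mod 10)] column 5 reads X+S+carry(1)=C with X=6, S=3; with digits 1,2,3,5,6,8,9 already taken and all letters distinct, the only value for C is 0, so C=0.

Answer: B=5, C=0, L=9, S=3, T=2, U=1, X=6, Z=8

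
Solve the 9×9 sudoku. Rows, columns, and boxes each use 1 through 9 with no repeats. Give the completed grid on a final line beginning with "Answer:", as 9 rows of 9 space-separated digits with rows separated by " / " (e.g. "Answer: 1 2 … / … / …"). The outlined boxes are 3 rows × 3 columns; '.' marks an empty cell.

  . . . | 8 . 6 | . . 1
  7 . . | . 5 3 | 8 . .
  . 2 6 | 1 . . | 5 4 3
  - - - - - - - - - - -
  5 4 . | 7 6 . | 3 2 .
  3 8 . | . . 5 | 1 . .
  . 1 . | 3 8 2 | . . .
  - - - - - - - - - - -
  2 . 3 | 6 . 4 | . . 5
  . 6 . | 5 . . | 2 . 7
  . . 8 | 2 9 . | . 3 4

Step 1. [r2c2∈{9}] nothing but 9 survives at r2c2. So r2c2=9.
Step 2. [r4c3∈{9}] r4c3's peers cover all but 9. So r4c3=9.
Step 3. [r1c1∈{4}] r1c1 has the single candidate 4. So r1c1=4.
Step 4. [r7c7∈{9}] r7c7 is down to just 9, so r7c7=9.
Step 5. [r1c8∈{7,9}] across row 1, 9 lands solely at r1c8. So r1c8=9.
Step 6. [r3c5∈{7}] r3c5's peers cover all but 7 ⇒ r3c5=7.
Step 7. [r7c5∈{1}] only 1 remains possible at r7c5, so r7c5=1.
Step 8. [r6c1∈{6}] nothing but 6 survives at r6c1. So r6c1=6.
Step 9. [r8c8∈{1,8}] r8c8 is the only open cell in col 8 admitting 1. So r8c8=1.
Step 10. [r6c3∈{7}] only 7 remains possible at r6c3, so r6c3=7.
Step 11. [r2c8∈{6}] r2c8 is down to just 6 ⇒ r2c8=6.
Step 12. [r9c2∈{5,7}] 5 has one home in row 9: r9c2, so r9c2=5.
Step 13. [r5c4∈{4,9}] in col 4, 9 fits only at r5c4 ⇒ r5c4=9.
Step 14. [r2c4∈{4}] r2c4 is down to just 4 ⇒ r2c4=4.
Step 15. [r6c7∈{4}] only 4 remains possible at r6c7. So r6c7=4.
Step 16. [r3c6∈{9}] r3c6 is down to just 9. So r3c6=9.
Step 17. [r6c9∈{9}] r6c9's peers cover all but 9 ⇒ r6c9=9.
Step 18. [r1c3∈{5}] r1c3 has the single candidate 5. So r1c3=5.
Step 19. [r5c8∈{7}] r5c8 is down to just 7, so r5c8=7.
Step 20. [r5c9∈{6}] only 6 remains possible at r5c9 ⇒ r5c9=6.
Step 21. [r1c5∈{2}] nothing but 2 survives at r1c5. So r1c5=2.
Step 22. [r5c3∈{2}] r5c3 has the single candidate 2. So r5c3=2.
Step 23. [r1c2∈{3}] only 3 remains possible at r1c2. So r1c2=3.
Step 24. [r8c1∈{9}] r8c1 has the single candidate 9. So r8c1=9.
Step 25. [r5c5∈{4}] only 4 remains possible at r5c5 ⇒ r5c5=4.
Step 26. [r9c6∈{7}] only 7 remains possible at r9c6. So r9c6=7.
Step 27. [r6c8∈{5}] only 5 remains possible at r6c8. So r6c8=5.
Step 28. [r8c3∈{4}] r8c3 is down to just 4 ⇒ r8c3=4.
Step 29. [r7c8∈{8}] r7c8's peers cover all but 8, so r7c8=8.
Step 30. [r4c6∈{1}] r4c6 is down to just 1, so r4c6=1.
Step 31. [r3c1∈{8}] r3c1 has the single candidate 8 ⇒ r3c1=8.
Step 32. [r9c1∈{1}] r9c1 is down to just 1, so r9c1=1.
Step 33. [r9c7∈{6}] r9c7 is down to just 6. So r9c7=6.
Step 34. [r2c3∈{1}] nothing but 1 survives at r2c3 ⇒ r2c3=1.
Step 35. [r8c5∈{3}] r8c5's peers cover all but 3, so r8c5=3.
Step 36. [r8c6∈{8}] nothing but 8 survives at r8c6, so r8c6=8.
Step 37. [r2c9∈{2}] only 2 remains possible at r2c9 ⇒ r2c9=2.
Step 38. [r7c2∈{7}] r7c2 is down to just 7, so r7c2=7.
Step 39. [r4c9∈{8}] r4c9 is down to just 8, so r4c9=8.
Step 40. [r1c7∈{7}] r1c7 is down to just 7 ⇒ r1c7=7.

Answer: 4 3 5 8 2 6 7 9 1 / 7 9 1 4 5 3 8 6 2 / 8 2 6 1 7 9 5 4 3 / 5 4 9 7 6 1 3 2 8 / 3 8 2 9 4 5 1 7 6 / 6 1 7 3 8 2 4 5 9 / 2 7 3 6 1 4 9 8 5 / 9 6 4 5 3 8 2 1 7 / 1 5 8 2 9 7 6 3 4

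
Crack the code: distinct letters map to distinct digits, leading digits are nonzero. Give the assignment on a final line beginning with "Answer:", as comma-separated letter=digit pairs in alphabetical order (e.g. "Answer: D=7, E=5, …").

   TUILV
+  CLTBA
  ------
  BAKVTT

Step 1. [col 1: V + A ≡ T (mod 10)] several values work for V in column 1 (V + A ≡ T (mod 10), carry-in 0); try V=5. So V=5.
Step 2. [B] the sum has 6 digits but both addends have 5; that extra leading digit B is the final carry, namely 1, so B=1.
Step 3. [col 1: V + A ≡ T (mod 10)] several values work for A in column 1 (V + A ≡ T (mod 10), carry-in 0); try A=2, so A=2.
Step 4. [col 1: V + A ≡ T (mod 10)] in column 1 we have V+A≡T with carry-in 0; given V=5, A=2 and digits 1,2,5 already taken and all letters distinct, that pins T to 7, so T=7.
Step 5. [col 2: L + B ≡ T (mod 10)] in column 2 we have L+B≡T with carry-in 0; given B=1, T=7 and digits 1,2,5,7 already taken and all letters distinct, that pins L to 6, so L=6.
Step 6. [col 3: I + T ≡ V (mod 10)] from column 3 (T=7, V=5, carry-in 0, digits 1,2,5,6,7 already taken and all letters distinct): I must equal 8, so I=8.
Step 7. [col 4: U + L ≡ K (mod 10)] in column 4 we have U+L≡K with carry-in 1; given L=6 and digits 1,2,5,6,7,8 already taken and all letters distinct, that pins K to 0 ⇒ K=0.
Step 8. [col 4: U + L ≡ K (mod 10)] from column 4 (L=6, K=0, carry-in 1, digits 0,1,2,5,6,7,8 already taken and all letters distinct): U must equal 3 ⇒ U=3.
Step 9. [col 5: T + C ≡ A (mod 10)] column 5 reads T+C+carry(1)=A with T=7, A=2; with digits 0,1,2,3,5,6,7,8 already taken and all letters distinct, the only value for C is 4, so C=4.

Answer: A=2, B=1, C=4, I=8, K=0, L=6, T=7, U=3, V=5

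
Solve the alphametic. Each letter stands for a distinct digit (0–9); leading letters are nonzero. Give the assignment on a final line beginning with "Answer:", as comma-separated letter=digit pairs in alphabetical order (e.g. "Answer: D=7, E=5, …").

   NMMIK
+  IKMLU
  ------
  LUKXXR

Step 1. [col 1: K + U ≡ R (mod 10)] no forcing yet in column 1 (carry-in 0); R=5 is free and consistent — try it, so R=5.
Step 2. [col 1: K + U ≡ R (mod 10)] no forcing yet in column 1 (carry-in 0); K=3 is free and consistent — try it, so K=3.
Step 3. [L] adding two 5-digit numbers gives at most 5+1 digits, and here it does — L is that final carry and must be 1. So L=1.
Step 4. [col 1: K + U ≡ R (mod 10)] from column 1 (K=3, R=5, carry-in 0, digits 1,3,5 already taken and all letters distinct): U must equal 2. So U=2.
Step 5. [col 2: I + L ≡ X (mod 10)] column 2 (I + L ≡ X (mod 10), carry-in 0) doesn't pin X yet; pick X=8 and continue ⇒ X=8.
Step 6. [col 2: I + L ≡ X (mod 10)] column 2 reads I+L+carry(0)=X with L=1, X=8; with digits 1,2,3,5,8 already taken and all letters distinct, the only value for I is 7 ⇒ I=7.
Step 7. [col 3: M + M ≡ X (mod 10)] no forcing yet in column 3 (carry-in 0); M=9 is free and consistent — try it ⇒ M=9.
Step 8. [col 5: N + I ≡ U (mod 10)] from column 5 (I=7, U=2, carry-in 1, digits 1,2,3,5,7,8,9 already taken and all letters distinct): N must equal 4, so N=4.

Answer: I=7, K=3, L=1, M=9, N=4, R=5, U=2, X=8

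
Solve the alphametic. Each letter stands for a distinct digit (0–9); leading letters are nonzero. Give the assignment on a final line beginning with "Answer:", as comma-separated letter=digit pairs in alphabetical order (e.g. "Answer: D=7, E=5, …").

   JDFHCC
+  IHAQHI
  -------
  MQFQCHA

Step 1. [col 1: C + I ≡ A (mod 10)] I=7 is one option consistent with column 1 (C + I ≡ A (mod 10), carry-in 0) — take it. So I=7.
Step 2. [col 1: C + I ≡ A (mod 10)] C=9 is one option consistent with column 1 (C + I ≡ A (mod 10), carry-in 0) — take it. So C=9.
Step 3. [col 1: C + I ≡ A (mod 10)] column 1: given C=9, I=7, carry-in 0, and digits 7,9 already taken and all letters distinct, C+I≡A (mod 10) forces A=6, so A=6.
Step 4. [col 2: C + H ≡ H (mod 10)] several values work for H in column 2 (C + H ≡ H (mod 10), carry-in 1); try H=8 ⇒ H=8.
Step 5. [M] the sum has 7 digits but both addends have 6; that extra leading digit M is the final carry, namely 1, so M=1.
Step 6. [col 3: H + Q ≡ C (mod 10)] in column 3 we have H+Q≡C with carry-in 1; given H=8, C=9 and digits 1,6,7,8,9 already taken and all letters distinct, that pins Q to 0 ⇒ Q=0.
Step 7. [col 4: F + A ≡ Q (mod 10)] column 4: given A=6, Q=0, carry-in 0, and digits 0,1,6,7,8,9 already taken and all letters distinct, F+A≡Q (mod 10) forces F=4. So F=4.
Step 8. [col 5: D + H ≡ F (mod 10)] column 5 reads D+H+carry(1)=F with H=8, F=4; with digits 0,1,4,6,7,8,9 already taken and all letters distinct, the only value for D is 5. So D=5.
Step 9. [col 6: J + I ≡ Q (mod 10)] column 6 reads J+I+carry(1)=Q with I=7, Q=0; with digits 0,1,4,5,6,7,8,9 already taken and all letters distinct, the only value for J is 2. So J=2.

Answer: A=6, C=9, D=5, F=4, H=8, I=7, J=2, M=1, Q=0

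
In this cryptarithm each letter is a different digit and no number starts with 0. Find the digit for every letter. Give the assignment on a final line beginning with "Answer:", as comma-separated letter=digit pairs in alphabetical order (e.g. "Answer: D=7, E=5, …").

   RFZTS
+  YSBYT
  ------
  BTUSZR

Step 1. [B] adding two 5-digit numbers gives at most 5+1 digits, and here it does — B is that final carry and must be 1. So B=1.
Step 2. [col 1: S + T ≡ R (mod 10)] column 1 (S + T ≡ R (mod 10), carry-in 0) doesn't pin R yet; pick R=8 and continue. So R=8.
Step 3. [col 1: S + T ≡ R (mod 10)] several values work for T in column 1 (S + T ≡ R (mod 10), carry-in 0); try T=2 ⇒ T=2.
Step 4. [col 1: S + T ≡ R (mod 10)] from column 1 (T=2, R=8, carry-in 0, digits 1,2,8 already taken and all letters distinct): S must equal 6. So S=6.
Step 5. [col 2: T + Y ≡ Z (mod 10)] no forcing yet in column 2 (carry-in 0); Z=5 is free and consistent — try it, so Z=5.
Step 6. [col 2: T + Y ≡ Z (mod 10)] from column 2 (T=2, Z=5, carry-in 0, digits 1,2,5,6,8 already taken and all letters distinct): Y must equal 3, so Y=3.
Step 7. [col 4: F + S ≡ U (mod 10)] column 4 reads F+S+carry(0)=U with S=6; with digits 1,2,3,5,6,8 already taken and all letters distinct, the only value for F is 4 ⇒ F=4.
Step 8. [col 4: F + S ≡ U (mod 10)] from column 4 (F=4, S=6, carry-in 0, digits 1,2,3,4,5,6,8 already taken and all letters distinct): U must equal 0, so U=0.

Answer: B=1, F=4, R=8, S=6, T=2, U=0, Y=3, Z=5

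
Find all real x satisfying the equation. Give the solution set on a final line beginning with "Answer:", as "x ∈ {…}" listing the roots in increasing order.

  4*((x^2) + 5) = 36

Step 1. [4*((x^2) + 5) = 36] LHS = 4·(…); ÷4 both sides. So div: (x^2) + 5 = 9.
Step 2. [(x^2) + 5 = 9] subtract 5: x sits inside (… + 5), so sub: x^2 = 4.
Step 3. [x^2 = 4] √ both sides: 4 ≥ 0 gives two branches ⇒ sqrt: x = 2 or -2.

Answer: x ∈ {-2, 2}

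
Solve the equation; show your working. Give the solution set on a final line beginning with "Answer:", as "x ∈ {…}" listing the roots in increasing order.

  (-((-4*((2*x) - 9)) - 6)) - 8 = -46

Step 1. [(-((-4*((2*x) - 9)) - 6)) - 8 = -46] -8 is outermost — add 8 both sides ⇒ sub: -((-4*((2*x) - 9)) - 6) = -38.
Step 2. [-((-4*((2*x) - 9)) - 6) = -38] leading − — multiply by −1. So neg: (-4*((2*x) - 9)) - 6 = 38.
Step 3. [(-4*((2*x) - 9)) - 6 = 38] peel the -6: add 6 from each side. So sub: -4*((2*x) - 9) = 44.
Step 4. [-4*((2*x) - 9) = 44] divide by the outer -4. So div: (2*x) - 9 = -11.
Step 5. [(2*x) - 9 = -11] the outer -9 inverts by adding 9. So sub: 2*x = -2.
Step 6. [2*x = -2] LHS = 2·(…); ÷2 both sides, so div: x = -1.

Answer: x ∈ {-1}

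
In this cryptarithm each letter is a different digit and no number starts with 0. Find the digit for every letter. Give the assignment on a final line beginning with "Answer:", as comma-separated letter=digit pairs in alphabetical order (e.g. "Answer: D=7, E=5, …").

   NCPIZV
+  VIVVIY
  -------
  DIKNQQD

Step 1. [col 1: V + Y ≡ D (mod 10)] column 1 (V + Y ≡ D (mod 10), carry-in 0) doesn't pin Y yet; pick Y=4 and continue, so Y=4.
Step 2. [col 1: V + Y ≡ D (mod 10)] several values work for D in column 1 (V + Y ≡ D (mod 10), carry-in 0); try D=1, so D=1.
Step 3. [col 1: V + Y ≡ D (mod 10)] from column 1 (Y=4, D=1, carry-in 0, digits 1,4 already taken and all letters distinct): V must equal 7 ⇒ V=7.
Step 4. [col 2: Z + I ≡ Q (mod 10)] Q=9 is one option consistent with column 2 (Z + I ≡ Q (mod 10), carry-in 1) — take it. So Q=9.
Step 5. [col 2: Z + I ≡ Q (mod 10)] no forcing yet in column 2 (carry-in 1); I=2 is free and consistent — try it, so I=2.
Step 6. [col 2: Z + I ≡ Q (mod 10)] column 2 reads Z+I+carry(1)=Q with I=2, Q=9; with digits 1,2,4,7,9 already taken and all letters distinct, the only value for Z is 6. So Z=6.
Step 7. [col 4: P + V ≡ N (mod 10)] P=8 is one option consistent with column 4 (P + V ≡ N (mod 10), carry-in 0) — take it. So P=8.
Step 8. [col 4: P + V ≡ N (mod 10)] column 4: given P=8, V=7, carry-in 0, and digits 1,2,4,6,7,8,9 already taken and all letters distinct, P+V≡N (mod 10) forces N=5. So N=5.
Step 9. [col 5: C + I ≡ K (mod 10)] in column 5 we have C+I≡K with carry-in 1; given I=2 and digits 1,2,4,5,6,7,8,9 already taken and all letters distinct, that pins K to 3. So K=3.
Step 10. [col 5: C + I ≡ K (mod 10)] from column 5 (I=2, K=3, carry-in 1, digits 1,2,3,4,5,6,7,8,9 already taken and all letters distinct): C must equal 0 ⇒ C=0.

Answer: C=0, D=1, I=2, K=3, N=5, P=8, Q=9, V=7, Y=4, Z=6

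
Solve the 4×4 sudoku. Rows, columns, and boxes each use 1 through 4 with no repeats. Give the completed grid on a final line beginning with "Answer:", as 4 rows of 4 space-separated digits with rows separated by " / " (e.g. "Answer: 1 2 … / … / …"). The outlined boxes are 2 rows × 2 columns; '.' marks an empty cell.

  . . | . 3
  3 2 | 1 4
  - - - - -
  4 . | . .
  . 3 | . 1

Step 1. [r3c4∈{2}] r3c4's peers cover all but 2, so r3c4=2.
Step 2. [r1c1∈{1}] r1c1's peers cover all but 1 ⇒ r1c1=1.
Step 3. [r3c3∈{3}] r3c3 is down to just 3. So r3c3=3.
Step 4. [r1c3∈{2}] only 2 remains possible at r1c3. So r1c3=2.
Step 5. [r4c1∈{2}] r4c1 has the single candidate 2. So r4c1=2.
Step 6. [r1c2∈{4}] nothing but 4 survives at r1c2. So r1c2=4.
Step 7. [r4c3∈{4}] only 4 remains possible at r4c3 ⇒ r4c3=4.
Step 8. [r3c2∈{1}] nothing but 1 survives at r3c2. So r3c2=1.

Answer: 1 4 2 3 / 3 2 1 4 / 4 1 3 2 / 2 3 4 1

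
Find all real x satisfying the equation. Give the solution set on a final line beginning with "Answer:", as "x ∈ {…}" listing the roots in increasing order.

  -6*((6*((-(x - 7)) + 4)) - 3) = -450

Step 1. [-6*((6*((-(x - 7)) + 4)) - 3) = -450] -6 out front; divide by -6 ⇒ div: (6*((-(x - 7)) + 4)) - 3 = 75.
Step 2. [(6*((-(x - 7)) + 4)) - 3 = 75] add 3: x sits inside (… - 3), so sub: 6*((-(x - 7)) + 4) = 78.
Step 3. [6*((-(x - 7)) + 4) = 78] divide by the outer 6 ⇒ div: (-(x - 7)) + 4 = 13.
Step 4. [(-(x - 7)) + 4 = 13] +4 is outermost — subtract 4 both sides, so sub: -(x - 7) = 9.
Step 5. [-(x - 7) = 9] LHS negated; negate both sides, so neg: x - 7 = -9.
Step 6. [x - 7 = -9] -7 is outermost — add 7 both sides, so sub: x = -2.

Answer: x ∈ {-2}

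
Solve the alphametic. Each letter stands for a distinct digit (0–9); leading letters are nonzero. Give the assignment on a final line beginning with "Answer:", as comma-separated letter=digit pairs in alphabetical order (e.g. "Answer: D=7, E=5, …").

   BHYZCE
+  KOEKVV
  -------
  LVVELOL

Step 1. [col 1: E + V ≡ L (mod 10)] several values work for L in column 1 (E + V ≡ L (mod 10), carry-in 0); try L=1 ⇒ L=1.
Step 2. [col 1: E + V ≡ L (mod 10)] no forcing yet in column 1 (carry-in 0); V=4 is free and consistent — try it, so V=4.
Step 3. [col 1: E + V ≡ L (mod 10)] column 1 reads E+V+carry(0)=L with V=4, L=1; with digits 1,4 already taken and all letters distinct, the only value for E is 7, so E=7.
Step 4. [col 2: C + V ≡ O (mod 10)] O=0 is one option consistent with column 2 (C + V ≡ O (mod 10), carry-in 1) — take it. So O=0.
Step 5. [col 2: C + V ≡ O (mod 10)] in column 2 we have C+V≡O with carry-in 1; given V=4, O=0 and digits 0,1,4,7 already taken and all letters distinct, that pins C to 5, so C=5.
Step 6. [col 3: Z + K ≡ L (mod 10)] column 3 (Z + K ≡ L (mod 10), carry-in 1) doesn't pin Z yet; pick Z=2 and continue, so Z=2.
Step 7. [col 3: Z + K ≡ L (mod 10)] column 3 reads Z+K+carry(1)=L with Z=2, L=1; with digits 0,1,2,4,5,7 already taken and all letters distinct, the only value for K is 8, so K=8.
Step 8. [col 4: Y + E ≡ E (mod 10)] column 4 reads Y+E+carry(1)=E with E=7; with digits 0,1,2,4,5,7,8 already taken and all letters distinct, the only value for Y is 9. So Y=9.
Step 9. [col 5: H + O ≡ V (mod 10)] column 5: given O=0, V=4, carry-in 1, and digits 0,1,2,4,5,7,8,9 already taken and all letters distinct, H+O≡V (mod 10) forces H=3 ⇒ H=3.
Step 10. [col 6: B + K ≡ V (mod 10)] column 6 reads B+K+carry(0)=V with K=8, V=4; with digits 0,1,2,3,4,5,7,8,9 already taken and all letters distinct, the only value for B is 6, so B=6.

Answer: B=6, C=5, E=7, H=3, K=8, L=1, O=0, V=4, Y=9, Z=2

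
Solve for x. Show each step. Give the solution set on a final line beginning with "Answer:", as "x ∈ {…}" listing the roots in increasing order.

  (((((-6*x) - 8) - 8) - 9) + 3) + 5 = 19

Step 1. [(((((-6*x) - 8) - 8) - 9) + 3) + 5 = 19] peel the +5: subtract 5 from each side, so sub: ((((-6*x) - 8) - 8) - 9) + 3 = 14.
Step 2. [((((-6*x) - 8) - 8) - 9) + 3 = 14] the outer +3 inverts by subtracting 3, so sub: (((-6*x) - 8) - 8) - 9 = 11.
Step 3. [(((-6*x) - 8) - 8) - 9 = 11] peel the -9: add 9 from each side ⇒ sub: ((-6*x) - 8) - 8 = 20.
Step 4. [((-6*x) - 8) - 8 = 20] -8 is outermost — add 8 both sides, so sub: (-6*x) - 8 = 28.
Step 5. [(-6*x) - 8 = 28] -8 is outermost — add 8 both sides ⇒ sub: -6*x = 36.
Step 6. [-6*x = 36] -6·(inner) — divide through by -6 ⇒ div: x = -6.

Answer: x ∈ {-6}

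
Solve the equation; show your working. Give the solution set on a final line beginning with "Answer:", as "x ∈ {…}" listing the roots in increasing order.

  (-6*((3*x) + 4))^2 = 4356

Step 1. [(-6*((3*x) + 4))^2 = 4356] √ both sides: 4356 ≥ 0 gives two branches, so sqrt: -6*((3*x) + 4) = 66 or -66.
Step 2. [-6*((3*x) + 4) = 66 or -66] -6 out front; divide by -6. So div: (3*x) + 4 = -11 or 11.
Step 3. [(3*x) + 4 = -11 or 11] 4 comes off first (subtract 4), so sub: 3*x = -15 or 7.
Step 4. [3*x = -15 or 7] leading coefficient 3: divide by 3, so div: x = -5 or 7/3.

Answer: x ∈ {-5, 7/3}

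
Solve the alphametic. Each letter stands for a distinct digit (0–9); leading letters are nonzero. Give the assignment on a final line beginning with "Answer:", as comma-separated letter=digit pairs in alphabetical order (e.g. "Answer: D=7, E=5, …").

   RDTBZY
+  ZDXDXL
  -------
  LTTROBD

Step 1. [col 1: Y + L ≡ D (mod 10)] several values work for L in column 1 (Y + L ≡ D (mod 10), carry-in 0); try L=1 ⇒ L=1.
Step 2. [col 1: Y + L ≡ D (mod 10)] column 1 (Y + L ≡ D (mod 10), carry-in 0) doesn't pin Y yet; pick Y=4 and continue ⇒ Y=4.
Step 3. [col 1: Y + L ≡ D (mod 10)] column 1: given Y=4, L=1, carry-in 0, and digits 1,4 already taken and all letters distinct, Y+L≡D (mod 10) forces D=5, so D=5.
Step 4. [col 2: Z + X ≡ B (mod 10)] several values work for Z in column 2 (Z + X ≡ B (mod 10), carry-in 0); try Z=2. So Z=2.
Step 5. [col 2: Z + X ≡ B (mod 10)] X=6 is one option consistent with column 2 (Z + X ≡ B (mod 10), carry-in 0) — take it, so X=6.
Step 6. [col 2: Z + X ≡ B (mod 10)] in column 2 we have Z+X≡B with carry-in 0; given Z=2, X=6 and digits 1,2,4,5,6 already taken and all letters distinct, that pins B to 8. So B=8.
Step 7. [col 3: B + D ≡ O (mod 10)] in column 3 we have B+D≡O with carry-in 0; given B=8, D=5 and digits 1,2,4,5,6,8 already taken and all letters distinct, that pins O to 3. So O=3.
Step 8. [col 4: T + X ≡ R (mod 10)] in column 4 we have T+X≡R with carry-in 1; given X=6 and digits 1,2,3,4,5,6,8 already taken and all letters distinct, that pins R to 7. So R=7.
Step 9. [col 4: T + X ≡ R (mod 10)] in column 4 we have T+X≡R with carry-in 1; given X=6, R=7 and digits 1,2,3,4,5,6,7,8 already taken and all letters distinct, that pins T to 0 ⇒ T=0.

Answer: B=8, D=5, L=1, O=3, R=7, T=0, X=6, Y=4, Z=2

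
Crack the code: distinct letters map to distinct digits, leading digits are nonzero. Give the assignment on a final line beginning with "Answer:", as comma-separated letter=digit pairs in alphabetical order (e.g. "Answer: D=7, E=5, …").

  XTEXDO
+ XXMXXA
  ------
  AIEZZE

Step 1. [col 1: O + A ≡ E (mod 10)] several values work for A in column 1 (O + A ≡ E (mod 10), carry-in 0); try A=9. So A=9.
Step 2. [col 1: O + A ≡ E (mod 10)] several values work for O in column 1 (O + A ≡ E (mod 10), carry-in 0); try O=6 ⇒ O=6.
Step 3. [col 1: O + A ≡ E (mod 10)] in column 1 we have O+A≡E with carry-in 0; given O=6, A=9 and digits 6,9 already taken and all letters distinct, that pins E to 5. So E=5.
Step 4. [col 2: D + X ≡ Z (mod 10)] several values work for Z in column 2 (D + X ≡ Z (mod 10), carry-in 1); try Z=8, so Z=8.
Step 5. [col 2: D + X ≡ Z (mod 10)] no forcing yet in column 2 (carry-in 1); D=3 is free and consistent — try it, so D=3.
Step 6. [col 2: D + X ≡ Z (mod 10)] column 2 reads D+X+carry(1)=Z with D=3, Z=8; with digits 3,5,6,8,9 already taken and all letters distinct, the only value for X is 4, so X=4.
Step 7. [col 4: E + M ≡ E (mod 10)] column 4 reads E+M+carry(0)=E with E=5; with digits 3,4,5,6,8,9 already taken and all letters distinct, the only value for M is 0 ⇒ M=0.
Step 8. [col 5: T + X ≡ I (mod 10)] from column 5 (X=4, carry-in 0, digits 0,3,4,5,6,8,9 already taken and all letters distinct): T must equal 7 ⇒ T=7.
Step 9. [col 5: T + X ≡ I (mod 10)] column 5: given T=7, X=4, carry-in 0, and digits 0,3,4,5,6,7,8,9 already taken and all letters distinct, T+X≡I (mod 10) forces I=1. So I=1.

Answer: A=9, D=3, E=5, I=1, M=0, O=6, T=7, X=4, Z=8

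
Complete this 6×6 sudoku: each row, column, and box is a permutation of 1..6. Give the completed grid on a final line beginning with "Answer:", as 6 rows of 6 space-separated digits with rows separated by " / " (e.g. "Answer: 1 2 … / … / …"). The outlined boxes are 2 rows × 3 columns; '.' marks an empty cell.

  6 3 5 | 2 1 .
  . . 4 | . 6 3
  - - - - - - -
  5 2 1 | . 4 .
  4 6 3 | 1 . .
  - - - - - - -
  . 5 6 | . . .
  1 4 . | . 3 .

Step 1. [r5c5∈{2}] r5c5 is down to just 2. So r5c5=2.
Step 2. [r3c6∈{6}] only 6 remains possible at r3c6 ⇒ r3c6=6.
Step 3. [r6c6∈{5}] r6c6's peers cover all but 5 ⇒ r6c6=5.
Step 4. [r1c6∈{4}] r1c6's peers cover all but 4, so r1c6=4.
Step 5. [r4c6∈{2}] r4c6's peers cover all but 2 ⇒ r4c6=2.
Step 6. [r5c1∈{3}] r5c1 has the single candidate 3 ⇒ r5c1=3.
Step 7. [r2c4∈{5}] r2c4 has the single candidate 5. So r2c4=5.
Step 8. [r5c4∈{4}] r5c4 has the single candidate 4. So r5c4=4.
Step 9. [r3c4∈{3}] nothing but 3 survives at r3c4. So r3c4=3.
Step 10. [r2c2∈{1}] r2c2 has the single candidate 1 ⇒ r2c2=1.
Step 11. [r6c3∈{2}] nothing but 2 survives at r6c3 ⇒ r6c3=2.
Step 12. [r5c6∈{1}] r5c6 is down to just 1, so r5c6=1.
Step 13. [r4c5∈{5}] r4c5's peers cover all but 5, so r4c5=5.
Step 14. [r2c1∈{2}] nothing but 2 survives at r2c1, so r2c1=2.
Step 15. [r6c4∈{6}] nothing but 6 survives at r6c4, so r6c4=6.

Answer: 6 3 5 2 1 4 / 2 1 4 5 6 3 / 5 2 1 3 4 6 / 4 6 3 1 5 2 / 3 5 6 4 2 1 / 1 4 2 6 3 5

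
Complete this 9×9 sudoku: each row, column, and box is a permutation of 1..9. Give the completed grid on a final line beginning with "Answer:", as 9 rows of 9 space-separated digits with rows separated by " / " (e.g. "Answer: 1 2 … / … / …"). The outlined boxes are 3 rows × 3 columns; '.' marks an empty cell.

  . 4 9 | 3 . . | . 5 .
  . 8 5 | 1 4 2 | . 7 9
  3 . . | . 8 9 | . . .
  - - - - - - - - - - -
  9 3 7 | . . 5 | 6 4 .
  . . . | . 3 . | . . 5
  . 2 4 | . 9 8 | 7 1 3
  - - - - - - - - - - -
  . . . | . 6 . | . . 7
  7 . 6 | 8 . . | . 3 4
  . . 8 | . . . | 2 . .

Step 1. [r8c6∈{1}] r8c6 has the single candidate 1. So r8c6=1.
Step 2. [r6c4∈{6}] r6c4 is down to just 6. So r6c4=6.
Step 3. [r4c4∈{2}] r4c4 is down to just 2, so r4c4=2.
Step 4. [r5c1∈{1,6,8}] 8 has one home in col 1: r5c1. So r5c1=8.
Step 5. [r5c3∈{1}] nothing but 1 survives at r5c3, so r5c3=1.
Step 6. [r3c3∈{2}] r3c3 is down to just 2. So r3c3=2.
Step 7. [r3c8∈{6}] r3c8 is down to just 6 ⇒ r3c8=6.
Step 8. [r9c8∈{9}] r9c8 is down to just 9, so r9c8=9.
Step 9. [r3c9∈{1}] r3c9 has the single candidate 1 ⇒ r3c9=1.
Step 10. [r7c7∈{1,5,8}] across col 7, 1 lands solely at r7c7, so r7c7=1.
Step 11. [r1c5∈{7}] r1c5 has the single candidate 7 ⇒ r1c5=7.
Step 12. [r9c5∈{5}] r9c5's peers cover all but 5 ⇒ r9c5=5.
Step 13. [r9c6∈{3,4,7}] in row 9, 3 fits only at r9c6 ⇒ r9c6=3.
Step 14. [r7c6∈{4}] r7c6 is down to just 4. So r7c6=4.
Step 15. [r8c2∈{5,9}] in row 8, 9 fits only at r8c2, so r8c2=9.
Step 16. [r1c1∈{1,6}] row 1 places 1 nowhere but r1c1 ⇒ r1c1=1.
Step 17. [r5c6∈{7}] r5c6's peers cover all but 7. So r5c6=7.
Step 18. [r7c1∈{2,5}] row 7 places 2 nowhere but r7c1 ⇒ r7c1=2.
Step 19. [r4c9∈{8}] r4c9 has the single candidate 8. So r4c9=8.
Step 20. [r9c2∈{1}] only 1 remains possible at r9c2. So r9c2=1.
Step 21. [r7c3∈{3}] r7c3 is down to just 3 ⇒ r7c3=3.
Step 22. [r9c1∈{4}] r9c1 has the single candidate 4. So r9c1=4.
Step 23. [r4c5∈{1}] only 1 remains possible at r4c5, so r4c5=1.
Step 24. [r8c5∈{2}] only 2 remains possible at r8c5. So r8c5=2.
Step 25. [r7c8∈{8}] only 8 remains possible at r7c8, so r7c8=8.
Step 26. [r1c7∈{8}] only 8 remains possible at r1c7. So r1c7=8.
Step 27. [r9c9∈{6}] r9c9's peers cover all but 6, so r9c9=6.
Step 28. [r7c4∈{9}] nothing but 9 survives at r7c4. So r7c4=9.
Step 29. [r1c6∈{6}] only 6 remains possible at r1c6, so r1c6=6.
Step 30. [r3c4∈{5}] r3c4's peers cover all but 5, so r3c4=5.
Step 31. [r7c2∈{5}] only 5 remains possible at r7c2, so r7c2=5.
Step 32. [r5c4∈{4}] nothing but 4 survives at r5c4, so r5c4=4.
Step 33. [r5c7∈{9}] r5c7 is down to just 9 ⇒ r5c7=9.
Step 34. [r5c2∈{6}] r5c2 is down to just 6, so r5c2=6.
Step 35. [r3c7∈{4}] r3c7 is down to just 4 ⇒ r3c7=4.
Step 36. [r6c1∈{5}] r6c1's peers cover all but 5. So r6c1=5.
Step 37. [r1c9∈{2}] r1c9's peers cover all but 2 ⇒ r1c9=2.
Step 38. [r8c7∈{5}] only 5 remains possible at r8c7, so r8c7=5.
Step 39. [r2c1∈{6}] nothing but 6 survives at r2c1, so r2c1=6.
Step 40. [r5c8∈{2}] r5c8 is down to just 2. So r5c8=2.
Step 41. [r2c7∈{3}] only 3 remains possible at r2c7. So r2c7=3.
Step 42. [r9c4∈{7}] r9c4's peers cover all but 7 ⇒ r9c4=7.
Step 43. [r3c2∈{7}] nothing but 7 survives at r3c2 ⇒ r3c2=7.

Answer: 1 4 9 3 7 6 8 5 2 / 6 8 5 1 4 2 3 7 9 / 3 7 2 5 8 9 4 6 1 / 9 3 7 2 1 5 6 4 8 / 8 6 1 4 3 7 9 2 5 / 5 2 4 6 9 8 7 1 3 / 2 5 3 9 6 4 1 8 7 / 7 9 6 8 2 1 5 3 4 / 4 1 8 7 5 3 2 9 6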